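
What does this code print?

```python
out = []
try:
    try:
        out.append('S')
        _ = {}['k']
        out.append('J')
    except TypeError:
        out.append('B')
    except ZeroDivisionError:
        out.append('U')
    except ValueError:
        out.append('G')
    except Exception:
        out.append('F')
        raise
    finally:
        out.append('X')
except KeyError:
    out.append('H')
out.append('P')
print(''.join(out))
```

Execution trace: 'S' (inner try body) → 'F' (inner except Exception) → 'X' (inner finally) → 'H' (outer except KeyError) → 'P' (after the try/except). Output: SFXHP

Answer: SFXHP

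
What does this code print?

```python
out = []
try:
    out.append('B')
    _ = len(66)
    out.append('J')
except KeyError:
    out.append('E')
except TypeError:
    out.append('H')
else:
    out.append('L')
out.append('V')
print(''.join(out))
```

Execution trace: 'B' (try body) → 'H' (except TypeError) → 'V' (after the try/except). Output: BHV

Answer: BHV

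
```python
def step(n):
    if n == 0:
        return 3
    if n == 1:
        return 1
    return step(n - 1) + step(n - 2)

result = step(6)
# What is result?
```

Build up from base cases: step(0)=3, step(1)=1, step(2)=4, step(3)=5, step(4)=9, step(5)=14, step(6)=23

Answer: 23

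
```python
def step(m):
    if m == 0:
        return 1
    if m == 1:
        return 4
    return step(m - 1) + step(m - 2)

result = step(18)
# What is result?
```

Build up from base cases: step(0)=1, step(1)=4, step(2)=5, step(3)=9, step(4)=14, step(5)=23, step(6)=37, ..., step(18)=11933

Answer: 11933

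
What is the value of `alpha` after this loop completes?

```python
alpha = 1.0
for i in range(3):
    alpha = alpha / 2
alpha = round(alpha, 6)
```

Halving LR 3 times: 1 / 2^3
`alpha` takes the values: 1.0 → 0.5 → 0.25 → 0.125

Answer: 0.125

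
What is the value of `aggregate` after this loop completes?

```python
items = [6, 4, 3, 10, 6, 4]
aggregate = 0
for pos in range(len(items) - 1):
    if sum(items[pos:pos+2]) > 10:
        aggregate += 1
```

Count windows with sum > 10
`aggregate` takes the values: 0 → 1 → 2

Answer: 2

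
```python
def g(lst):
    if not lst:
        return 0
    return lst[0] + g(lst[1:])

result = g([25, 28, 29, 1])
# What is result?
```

25 + 28 + 29 + 1 + 0 = 83

Answer: 83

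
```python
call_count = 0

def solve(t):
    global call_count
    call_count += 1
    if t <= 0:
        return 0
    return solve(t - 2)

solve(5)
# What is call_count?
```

Linear recursion stepping by 2: 4 calls from t=5 down to ≤0.

Answer: 4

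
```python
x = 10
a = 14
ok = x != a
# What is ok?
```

Trace:
`x = 10` → x = 10
`a = 14` → a = 14
`ok = x != a` → ok = True
So ok = True

Answer: True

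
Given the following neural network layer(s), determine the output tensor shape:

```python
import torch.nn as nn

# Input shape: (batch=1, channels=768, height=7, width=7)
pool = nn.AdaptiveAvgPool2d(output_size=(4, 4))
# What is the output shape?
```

Input: (1, 768, 7, 7) -> Output: (1, 768, 4, 4)

Answer: (1, 768, 4, 4)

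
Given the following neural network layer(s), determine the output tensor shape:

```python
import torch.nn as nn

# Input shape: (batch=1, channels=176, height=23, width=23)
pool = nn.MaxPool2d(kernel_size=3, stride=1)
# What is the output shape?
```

Input: (1, 176, 23, 23) -> Output: (1, 176, 21, 21)

Answer: (1, 176, 21, 21)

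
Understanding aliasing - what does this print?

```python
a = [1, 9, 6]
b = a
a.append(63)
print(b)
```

Key concept: basic list aliasing.
Step by step:
`a = [1, 9, 6]` → a = [1, 9, 6]
`b = a` → b = [1, 9, 6] (same object as a)
`a.append(63)` → a = [1, 9, 6, 63] (same object as b); b = [1, 9, 6, 63] (same object as a)
`print(b)` → prints [1, 9, 6, 63]

Answer: [1, 9, 6, 63]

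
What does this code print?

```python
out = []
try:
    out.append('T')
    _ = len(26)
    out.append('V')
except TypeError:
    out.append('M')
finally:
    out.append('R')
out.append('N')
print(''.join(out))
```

Execution trace: 'T' (try body) → 'M' (except TypeError) → 'R' (finally) → 'N' (after the try/except). Output: TMRN

Answer: TMRN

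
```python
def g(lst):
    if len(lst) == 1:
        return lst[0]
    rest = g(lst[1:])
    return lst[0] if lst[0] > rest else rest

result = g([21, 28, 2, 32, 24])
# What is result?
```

Recursive max over [21, 28, 2, 32, 24] = 32

Answer: 32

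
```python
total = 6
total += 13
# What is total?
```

Trace:
`total = 6` → total = 6
`total += 13` → total = 19
So total = 19

Answer: 19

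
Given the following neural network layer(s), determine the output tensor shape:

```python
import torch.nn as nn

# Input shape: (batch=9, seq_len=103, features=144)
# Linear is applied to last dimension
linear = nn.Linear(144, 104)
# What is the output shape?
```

Input: (9, 103, 144) -> Output: (9, 103, 104)

Answer: (9, 103, 104)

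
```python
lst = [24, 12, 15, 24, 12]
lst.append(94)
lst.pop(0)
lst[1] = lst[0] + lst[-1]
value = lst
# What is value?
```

Trace:
`lst = [24, 12, 15, 24, 12]` → lst = [24, 12, 15, 24, 12]
`lst.append(94)` → lst = [24, 12, 15, 24, 12, 94]
`lst.pop(0)` → lst = [12, 15, 24, 12, 94]
`lst[1] = lst[0] + lst[-1]` → lst = [12, 106, 24, 12, 94]
`value = lst` → value = [12, 106, 24, 12, 94]
So value = [12, 106, 24, 12, 94]

Answer: [12, 106, 24, 12, 94]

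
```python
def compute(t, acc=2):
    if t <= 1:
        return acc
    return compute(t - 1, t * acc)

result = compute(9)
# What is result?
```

Accumulator trace (n, acc): (9, 2) -> (8, 18) -> (7, 144) -> (6, 1008) -> (5, 6048) -> (4, 30240) -> (3, 120960) -> (2, 362880) -> (1, 725760) -> return 725760

Answer: 725760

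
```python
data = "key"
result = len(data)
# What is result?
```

Trace:
`data = "key"` → data = 'key'
`result = len(data)` → result = 3
So result = 3

Answer: 3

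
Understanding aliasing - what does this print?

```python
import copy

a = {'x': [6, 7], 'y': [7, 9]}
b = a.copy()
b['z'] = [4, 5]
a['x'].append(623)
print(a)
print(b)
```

Key concept: shallow copy of dict with mutable values.
Step by step:
`a = {'x': [6, 7], 'y': [7, 9]}` → a = {'x': [6, 7], 'y': [7, 9]}
`b = a.copy()` → b = {'x': [6, 7], 'y': [7, 9]}
`b['z'] = [4, 5]` → b = {'x': [6, 7], 'y': [7, 9], 'z': [4, 5]}
`a['x'].append(623)` → a = {'x': [6, 7, 623], 'y': [7, 9]}; b = {'x': [6, 7, 623], 'y': [7, 9], 'z': [4, 5]}
`print(a)` → prints {'x': [6, 7, 623], 'y': [7, 9]}
`print(b)` → prints {'x': [6, 7, 623], 'y': [7, 9], 'z': [4, 5]}

Answer:
{'x': [6, 7, 623], 'y': [7, 9]}
{'x': [6, 7, 623], 'y': [7, 9], 'z': [4, 5]}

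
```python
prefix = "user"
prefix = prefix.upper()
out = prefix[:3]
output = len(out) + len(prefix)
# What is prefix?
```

Trace:
`prefix = "user"` → prefix = 'user'
`prefix = prefix.upper()` → prefix = 'USER'
`out = prefix[:3]` → out = 'USE'
`output = len(out) + len(prefix)` → output = 7
So prefix = 'USER'

Answer: 'USER'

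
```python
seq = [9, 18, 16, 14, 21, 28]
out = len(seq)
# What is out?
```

Trace:
`seq = [9, 18, 16, 14, 21, 28]` → seq = [9, 18, 16, 14, 21, 28]
`out = len(seq)` → out = 6
So out = 6

Answer: 6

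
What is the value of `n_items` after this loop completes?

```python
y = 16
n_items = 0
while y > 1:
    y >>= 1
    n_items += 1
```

Count right shifts until 1
`n_items` takes the values: 0 → 1 → 2 → 3 → 4

Answer: 4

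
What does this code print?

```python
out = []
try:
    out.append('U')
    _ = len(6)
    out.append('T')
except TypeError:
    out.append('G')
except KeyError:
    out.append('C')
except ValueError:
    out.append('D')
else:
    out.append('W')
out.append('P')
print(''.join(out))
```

Execution trace: 'U' (try body) → 'G' (except TypeError) → 'P' (after the try/except). Output: UGP

Answer: UGP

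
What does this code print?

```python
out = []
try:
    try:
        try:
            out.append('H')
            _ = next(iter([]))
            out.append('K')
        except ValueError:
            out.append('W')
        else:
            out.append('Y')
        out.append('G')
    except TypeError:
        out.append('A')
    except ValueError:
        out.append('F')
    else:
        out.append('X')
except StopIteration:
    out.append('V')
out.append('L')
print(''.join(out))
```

Execution trace: 'H' (inner try body) → 'V' (outer except StopIteration) → 'L' (after the try/except). Output: HVL

Answer: HVL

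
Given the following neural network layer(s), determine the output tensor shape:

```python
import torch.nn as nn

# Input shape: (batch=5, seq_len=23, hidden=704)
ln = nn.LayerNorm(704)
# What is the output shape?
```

Input: (5, 23, 704) -> Output: (5, 23, 704)

Answer: (5, 23, 704)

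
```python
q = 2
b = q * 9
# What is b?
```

Trace:
`q = 2` → q = 2
`b = q * 9` → b = 18
So b = 18

Answer: 18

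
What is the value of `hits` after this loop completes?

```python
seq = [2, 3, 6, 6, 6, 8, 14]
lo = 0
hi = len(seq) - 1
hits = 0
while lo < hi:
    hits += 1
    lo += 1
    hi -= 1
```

Iterations until pointers meet (list length 7)
`hits` takes the values: 0 → 1 → 2 → 3

Answer: 3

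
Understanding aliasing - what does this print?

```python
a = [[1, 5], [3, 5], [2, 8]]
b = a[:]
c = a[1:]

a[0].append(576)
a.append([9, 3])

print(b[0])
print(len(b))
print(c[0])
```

Key concept: slice with nested mutation.
Step by step:
`a = [[1, 5], [3, 5], [2, 8]]` → a = [[1, 5], [3, 5], [2, 8]]
`b = a[:]` → b = [[1, 5], [3, 5], [2, 8]]
`c = a[1:]` → c = [[3, 5], [2, 8]]
`a[0].append(576)` → a = [[1, 5, 576], [3, 5], [2, 8]]; b = [[1, 5, 576], [3, 5], [2, 8]]
`a.append([9, 3])` → a = [[1, 5, 576], [3, 5], [2, 8], [9, 3]]
`print(b[0])` → prints [1, 5, 576]
`print(len(b))` → prints 3
`print(c[0])` → prints [3, 5]

Answer:
[1, 5, 576]
3
[3, 5]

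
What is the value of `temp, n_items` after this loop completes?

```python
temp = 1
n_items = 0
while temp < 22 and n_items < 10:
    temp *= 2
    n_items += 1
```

Double until >= 22 or 10 iterations
`temp, n_items` takes the values: (1, 0) → (2, 0) → (2, 1) → (4, 1) → (4, 2) → (8, 2) → (8, 3) → (16, 3) → (16, 4) → (32, 4) → (32, 5)

Answer: 32, 5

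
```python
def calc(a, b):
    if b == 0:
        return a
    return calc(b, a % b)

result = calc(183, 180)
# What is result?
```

calc(183, 180) -> calc(180, 3) -> calc(3, 0) -> 3

Answer: 3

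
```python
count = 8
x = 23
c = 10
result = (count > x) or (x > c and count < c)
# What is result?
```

Trace:
`count = 8` → count = 8
`x = 23` → x = 23
`c = 10` → c = 10
`result = (count > x) or (x > c and count < c)` → result = True
So result = True

Answer: True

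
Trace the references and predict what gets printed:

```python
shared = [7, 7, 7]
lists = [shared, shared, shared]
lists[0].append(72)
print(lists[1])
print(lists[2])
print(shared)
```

Key concept: list of same reference.
Step by step:
`shared = [7, 7, 7]` → shared = [7, 7, 7]
`lists = [shared, shared, shared]` → lists = [[7, 7, 7], [7, 7, 7], [7, 7, 7]]
`lists[0].append(72)` → shared = [7, 7, 7, 72]; lists = [[7, 7, 7, 72], [7, 7, 7, 72], [7, 7, 7, 72]]
`print(lists[1])` → prints [7, 7, 7, 72]
`print(lists[2])` → prints [7, 7, 7, 72]
`print(shared)` → prints [7, 7, 7, 72]

Answer:
[7, 7, 7, 72]
[7, 7, 7, 72]
[7, 7, 7, 72]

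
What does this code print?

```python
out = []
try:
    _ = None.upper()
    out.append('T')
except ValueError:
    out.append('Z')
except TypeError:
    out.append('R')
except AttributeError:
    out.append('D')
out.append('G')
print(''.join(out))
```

Execution trace: 'D' (except AttributeError) → 'G' (after the try/except). Output: DG

Answer: DG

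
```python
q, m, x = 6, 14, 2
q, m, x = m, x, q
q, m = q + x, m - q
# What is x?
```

Trace:
`q, m, x = 6, 14, 2` → q = 6; m = 14; x = 2
`q, m, x = m, x, q` → q = 14; m = 2; x = 6
`q, m = q + x, m - q` → q = 20; m = -12
So x = 6

Answer: 6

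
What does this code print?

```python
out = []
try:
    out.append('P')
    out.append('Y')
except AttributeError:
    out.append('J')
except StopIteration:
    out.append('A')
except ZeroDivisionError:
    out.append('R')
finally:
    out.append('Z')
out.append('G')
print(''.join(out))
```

Execution trace: 'P' (try body) → 'Y' (try body, no exception) → 'Z' (finally) → 'G' (after the try/except). Output: PYZG

Answer: PYZG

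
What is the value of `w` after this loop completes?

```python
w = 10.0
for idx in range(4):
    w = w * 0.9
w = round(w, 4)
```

Exponential decay: 10.0 * 0.9^4
`w` takes the values: 10.0 → 9.0 → 8.1 → 7.29 → 6.561

Answer: 6.561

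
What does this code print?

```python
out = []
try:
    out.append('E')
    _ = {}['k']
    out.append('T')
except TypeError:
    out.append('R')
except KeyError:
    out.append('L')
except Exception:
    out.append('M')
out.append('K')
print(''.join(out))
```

Execution trace: 'E' (try body) → 'L' (except KeyError) → 'K' (after the try/except). Output: ELK

Answer: ELK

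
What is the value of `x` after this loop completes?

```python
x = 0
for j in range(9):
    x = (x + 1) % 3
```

Increment mod 3, 9 times = 0
`x` takes the values: 0 → 1 → 2 → 0 → 1 → 2 → 0 → 1 → 2 → 0

Answer: 0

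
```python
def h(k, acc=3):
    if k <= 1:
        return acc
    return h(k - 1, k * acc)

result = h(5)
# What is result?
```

Accumulator trace (n, acc): (5, 3) -> (4, 15) -> (3, 60) -> (2, 180) -> (1, 360) -> return 360

Answer: 360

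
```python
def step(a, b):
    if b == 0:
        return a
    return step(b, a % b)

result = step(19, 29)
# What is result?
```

step(19, 29) -> step(29, 19) -> step(19, 10) -> step(10, 9) -> step(9, 1) -> step(1, 0) -> 1

Answer: 1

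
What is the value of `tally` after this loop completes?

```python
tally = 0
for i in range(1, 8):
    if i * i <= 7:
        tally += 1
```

Count numbers where i² ≤ 7
`tally` takes the values: 0 → 1 → 2

Answer: 2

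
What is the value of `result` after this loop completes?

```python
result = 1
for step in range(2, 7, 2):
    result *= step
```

Product of even numbers 2 to 6
`result` takes the values: 1 → 2 → 8 → 48

Answer: 48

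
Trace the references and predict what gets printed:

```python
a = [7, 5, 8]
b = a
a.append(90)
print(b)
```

Key concept: basic list aliasing.
Step by step:
`a = [7, 5, 8]` → a = [7, 5, 8]
`b = a` → b = [7, 5, 8] (same object as a)
`a.append(90)` → a = [7, 5, 8, 90] (same object as b); b = [7, 5, 8, 90] (same object as a)
`print(b)` → prints [7, 5, 8, 90]

Answer: [7, 5, 8, 90]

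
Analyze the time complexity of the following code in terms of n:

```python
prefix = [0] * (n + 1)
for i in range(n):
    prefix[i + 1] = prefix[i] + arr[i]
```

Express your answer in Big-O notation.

This is Prefix sum computation. Time complexity: O(n).

Answer: O(n)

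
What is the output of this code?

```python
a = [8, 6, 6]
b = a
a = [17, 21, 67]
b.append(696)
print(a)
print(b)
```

Key concept: rebinding vs mutation: a is rebound to a new list, b still points at the original.
Step by step:
`a = [8, 6, 6]` → a = [8, 6, 6]
`b = a` → b = [8, 6, 6] (same object as a)
`a = [17, 21, 67]` → a = [17, 21, 67]
`b.append(696)` → b = [8, 6, 6, 696]
`print(a)` → prints [17, 21, 67]
`print(b)` → prints [8, 6, 6, 696]

Answer:
[17, 21, 67]
[8, 6, 6, 696]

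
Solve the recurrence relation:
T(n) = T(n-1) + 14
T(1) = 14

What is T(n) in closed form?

Unrolling: T(n) = T(1) + 14·(n-1) = 14 + 14(n-1) = 14n.

Answer: T(n) = 14n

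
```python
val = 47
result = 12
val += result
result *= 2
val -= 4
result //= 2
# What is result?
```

Trace:
`val = 47` → val = 47
`result = 12` → result = 12
`val += result` → val = 59
`result *= 2` → result = 24
`val -= 4` → val = 55
`result //= 2` → result = 12
So result = 12

Answer: 12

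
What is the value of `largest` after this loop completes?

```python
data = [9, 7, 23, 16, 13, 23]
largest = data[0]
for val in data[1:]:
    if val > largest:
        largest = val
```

Maximum of [9, 7, 23, 16, 13, 23]
`largest` takes the values: 9 → 23

Answer: 23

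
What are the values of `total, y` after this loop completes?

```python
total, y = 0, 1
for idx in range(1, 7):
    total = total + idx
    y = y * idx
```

Sum and factorial of 1 to 6
`total, y` takes the values: (0, 1) → (1, 1) → (3, 1) → (3, 2) → (6, 2) → (6, 6) → (10, 6) → (10, 24) → (15, 24) → (15, 120) → (21, 120) → (21, 720)

Answer: 21, 720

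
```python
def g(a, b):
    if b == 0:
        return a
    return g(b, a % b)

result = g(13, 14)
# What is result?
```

g(13, 14) -> g(14, 13) -> g(13, 1) -> g(1, 0) -> 1

Answer: 1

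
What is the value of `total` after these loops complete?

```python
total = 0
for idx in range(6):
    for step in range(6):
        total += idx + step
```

Sum of all idx+step for idx,step in 6x6
`total` takes the values: 0 → 1 → 3 → 6 → 10 → 15 → 16 → 18 → 21 → 25 → 30 → 36 → 38 → 41 → 45 → 50 → 56 → 63 → 66 → 70 → 75 → 81 → 88 → 96 → 100 → 105 → 111 → 118 → 126 → 135 → 140 → 146 → 153 → 161 → 170 → 180

Answer: 180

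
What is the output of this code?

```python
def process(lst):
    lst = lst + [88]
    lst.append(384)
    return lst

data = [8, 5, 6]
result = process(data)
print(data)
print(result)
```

Key concept: rebinding parameter vs mutation.
Step by step:
`data = [8, 5, 6]` → data = [8, 5, 6]
`result = process(data)` → result = [8, 5, 6, 88, 384]
`print(data)` → prints [8, 5, 6]
`print(result)` → prints [8, 5, 6, 88, 384]

Answer:
[8, 5, 6]
[8, 5, 6, 88, 384]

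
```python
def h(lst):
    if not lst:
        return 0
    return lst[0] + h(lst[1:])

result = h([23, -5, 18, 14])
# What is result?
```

23 + (-5) + 18 + 14 + 0 = 50

Answer: 50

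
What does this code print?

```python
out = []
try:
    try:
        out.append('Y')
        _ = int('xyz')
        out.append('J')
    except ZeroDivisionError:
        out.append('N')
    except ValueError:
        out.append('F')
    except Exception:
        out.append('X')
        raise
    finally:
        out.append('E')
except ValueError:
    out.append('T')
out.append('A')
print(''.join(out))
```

Execution trace: 'Y' (inner try body) → 'F' (inner except ValueError) → 'E' (inner finally) → 'A' (after the try/except). Output: YFEA

Answer: YFEA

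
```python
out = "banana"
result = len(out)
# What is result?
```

Trace:
`out = "banana"` → out = 'banana'
`result = len(out)` → result = 6
So result = 6

Answer: 6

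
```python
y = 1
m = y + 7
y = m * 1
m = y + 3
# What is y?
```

Trace:
`y = 1` → y = 1
`m = y + 7` → m = 8
`y = m * 1` → y = 8
`m = y + 3` → m = 11
So y = 8

Answer: 8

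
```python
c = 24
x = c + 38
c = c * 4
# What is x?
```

Trace:
`c = 24` → c = 24
`x = c + 38` → x = 62
`c = c * 4` → c = 96
So x = 62

Answer: 62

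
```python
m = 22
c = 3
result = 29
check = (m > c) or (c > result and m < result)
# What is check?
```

Trace:
`m = 22` → m = 22
`c = 3` → c = 3
`result = 29` → result = 29
`check = (m > c) or (c > result and m < result)` → check = True
So check = True

Answer: True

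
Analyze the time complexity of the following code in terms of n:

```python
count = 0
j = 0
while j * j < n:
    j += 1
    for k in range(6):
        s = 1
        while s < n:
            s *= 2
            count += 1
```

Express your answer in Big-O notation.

Each loop level contributes: √n × 1 × log n. Multiplying the contributions gives O(√n log n).

Answer: O(√n log n)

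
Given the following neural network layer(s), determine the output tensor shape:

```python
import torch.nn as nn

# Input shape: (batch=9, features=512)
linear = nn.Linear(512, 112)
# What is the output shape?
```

Input: (9, 512) -> Output: (9, 112)

Answer: (9, 112)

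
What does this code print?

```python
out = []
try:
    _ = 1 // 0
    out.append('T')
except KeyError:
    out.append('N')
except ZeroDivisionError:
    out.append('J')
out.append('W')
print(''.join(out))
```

Execution trace: 'J' (except ZeroDivisionError) → 'W' (after the try/except). Output: JW

Answer: JW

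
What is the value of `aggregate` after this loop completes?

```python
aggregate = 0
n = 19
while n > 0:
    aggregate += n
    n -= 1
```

Sum 19 down to 1
`aggregate` takes the values: 0 → 19 → 37 → 54 → 70 → 85 → 99 → 112 → 124 → 135 → 145 → 154 → 162 → 169 → 175 → 180 → 184 → 187 → 189 → 190

Answer: 190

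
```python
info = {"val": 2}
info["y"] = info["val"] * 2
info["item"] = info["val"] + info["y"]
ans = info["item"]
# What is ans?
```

Trace:
`info = {"val": 2}` → info = {'val': 2}
`info["y"] = info["val"] * 2` → info = {'val': 2, 'y': 4}
`info["item"] = info["val"] + info["y"]` → info = {'val': 2, 'y': 4, 'item': 6}
`ans = info["item"]` → ans = 6
So ans = 6

Answer: 6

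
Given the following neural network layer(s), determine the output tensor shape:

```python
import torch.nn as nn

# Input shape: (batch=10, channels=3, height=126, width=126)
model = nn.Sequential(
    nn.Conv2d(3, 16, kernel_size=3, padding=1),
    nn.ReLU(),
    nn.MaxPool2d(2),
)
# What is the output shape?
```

Input: (10, 3, 126, 126) -> after Conv2d: (10, 16, 126, 126) -> after ReLU: (10, 16, 126, 126) -> Output: (10, 16, 63, 63)

Answer: (10, 16, 63, 63)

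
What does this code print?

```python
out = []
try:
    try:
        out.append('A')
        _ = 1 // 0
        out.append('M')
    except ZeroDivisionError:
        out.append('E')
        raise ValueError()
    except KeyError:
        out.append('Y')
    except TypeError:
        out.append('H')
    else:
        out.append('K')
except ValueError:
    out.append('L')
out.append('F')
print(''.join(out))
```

Execution trace: 'A' (inner try body) → 'E' (inner except ZeroDivisionError) → 'L' (outer except ValueError) → 'F' (after the try/except). Output: AELF

Answer: AELF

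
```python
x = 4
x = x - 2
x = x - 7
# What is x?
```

Trace:
`x = 4` → x = 4
`x = x - 2` → x = 2
`x = x - 7` → x = -5
So x = -5

Answer: -5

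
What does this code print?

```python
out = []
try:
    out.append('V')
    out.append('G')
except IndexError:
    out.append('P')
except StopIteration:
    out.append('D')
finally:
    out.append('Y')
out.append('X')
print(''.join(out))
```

Execution trace: 'V' (try body) → 'G' (try body, no exception) → 'Y' (finally) → 'X' (after the try/except). Output: VGYX

Answer: VGYX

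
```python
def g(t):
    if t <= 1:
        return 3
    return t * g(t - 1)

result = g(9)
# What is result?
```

g(9) = 9 * 8 * 7 * 6 * 5 * 4 * 3 * 2 * 3 = 1088640

Answer: 1088640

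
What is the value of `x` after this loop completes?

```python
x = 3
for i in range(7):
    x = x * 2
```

Multiply by 2, 7 times: 3 * 2^7 = 384
`x` takes the values: 3 → 6 → 12 → 24 → 48 → 96 → 192 → 384

Answer: 384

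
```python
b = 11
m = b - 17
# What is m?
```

Trace:
`b = 11` → b = 11
`m = b - 17` → m = -6
So m = -6

Answer: -6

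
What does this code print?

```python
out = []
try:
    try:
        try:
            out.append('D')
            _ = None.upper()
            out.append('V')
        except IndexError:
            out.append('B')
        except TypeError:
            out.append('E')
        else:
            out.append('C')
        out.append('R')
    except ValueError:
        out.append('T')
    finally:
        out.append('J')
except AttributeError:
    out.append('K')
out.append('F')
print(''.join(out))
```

Execution trace: 'D' (inner try body) → 'J' (finally) → 'K' (outer except AttributeError) → 'F' (after the try/except). Output: DJKF

Answer: DJKF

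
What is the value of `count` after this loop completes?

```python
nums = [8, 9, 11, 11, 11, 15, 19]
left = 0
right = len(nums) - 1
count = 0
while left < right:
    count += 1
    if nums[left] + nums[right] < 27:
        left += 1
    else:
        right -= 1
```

Steps to find pair summing to 27
`count` takes the values: 0 → 1 → 2 → 3 → 4 → 5 → 6

Answer: 6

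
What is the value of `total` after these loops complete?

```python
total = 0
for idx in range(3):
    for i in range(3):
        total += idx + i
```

Sum of all idx+i for idx,i in 3x3
`total` takes the values: 0 → 1 → 3 → 4 → 6 → 9 → 11 → 14 → 18

Answer: 18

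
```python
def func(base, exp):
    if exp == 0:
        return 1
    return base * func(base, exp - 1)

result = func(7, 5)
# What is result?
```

func(7, 5) = 7 * 7 * 7 * 7 * 7 = 16807

Answer: 16807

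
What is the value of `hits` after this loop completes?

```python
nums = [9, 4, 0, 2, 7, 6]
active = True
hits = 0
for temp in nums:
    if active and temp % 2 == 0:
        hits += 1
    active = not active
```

Count even values at even positions
`hits` takes the values: 0 → 1

Answer: 1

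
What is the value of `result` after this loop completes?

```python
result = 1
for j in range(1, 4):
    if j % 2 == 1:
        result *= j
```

Product of odd numbers 1 to 3
`result` takes the values: 1 → 3

Answer: 3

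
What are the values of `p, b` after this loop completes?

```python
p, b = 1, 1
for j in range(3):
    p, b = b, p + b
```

Fibonacci: after 3 iterations
`p, b` takes the values: (1, 1) → (1, 2) → (2, 3) → (3, 5)

Answer: 3, 5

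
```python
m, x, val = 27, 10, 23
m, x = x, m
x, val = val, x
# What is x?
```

Trace:
`m, x, val = 27, 10, 23` → m = 27; x = 10; val = 23
`m, x = x, m` → m = 10; x = 27
`x, val = val, x` → x = 23; val = 27
So x = 23

Answer: 23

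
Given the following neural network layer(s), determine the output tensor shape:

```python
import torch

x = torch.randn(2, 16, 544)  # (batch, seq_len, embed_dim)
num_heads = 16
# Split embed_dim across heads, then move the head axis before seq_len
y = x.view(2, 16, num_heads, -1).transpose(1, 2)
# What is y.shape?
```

Input: (2, 16, 544) -> head_dim = 544 // 16 = 34; after view: (2, 16, 16, 34) -> after transpose(1, 2): (2, 16, 16, 34) -> Output: (2, 16, 16, 34)

Answer: (2, 16, 16, 34)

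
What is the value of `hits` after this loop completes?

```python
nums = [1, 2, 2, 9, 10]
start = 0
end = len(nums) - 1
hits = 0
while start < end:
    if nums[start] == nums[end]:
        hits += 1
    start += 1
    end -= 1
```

Count matching pairs from ends
`hits` takes the values: 0

Answer: 0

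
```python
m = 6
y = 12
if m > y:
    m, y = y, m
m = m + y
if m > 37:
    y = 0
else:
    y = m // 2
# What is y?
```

Trace:
`m = 6` → m = 6
`y = 12` → y = 12
`if m > y: ...` → m > y is False → no variable changes
`m = m + y` → m = 18
`if m > 37: ...` → m > 37 is False, take else branch → y = 9
So y = 9

Answer: 9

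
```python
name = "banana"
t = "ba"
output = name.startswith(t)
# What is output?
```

Trace:
`name = "banana"` → name = 'banana'
`t = "ba"` → t = 'ba'
`output = name.startswith(t)` → output = True
So output = True

Answer: True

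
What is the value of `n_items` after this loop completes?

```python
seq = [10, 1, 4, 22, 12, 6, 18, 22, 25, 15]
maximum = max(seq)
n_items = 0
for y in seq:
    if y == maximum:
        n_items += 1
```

Count of max value 25 in [10, 1, 4, 22, 12, 6, 18, 22, 25, 15]
`n_items` takes the values: 0 → 1

Answer: 1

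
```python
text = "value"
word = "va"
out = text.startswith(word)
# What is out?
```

Trace:
`text = "value"` → text = 'value'
`word = "va"` → word = 'va'
`out = text.startswith(word)` → out = True
So out = True

Answer: True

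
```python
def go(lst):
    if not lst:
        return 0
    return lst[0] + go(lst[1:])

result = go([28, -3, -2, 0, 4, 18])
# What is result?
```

28 + (-3) + (-2) + 0 + 4 + 18 + 0 = 45

Answer: 45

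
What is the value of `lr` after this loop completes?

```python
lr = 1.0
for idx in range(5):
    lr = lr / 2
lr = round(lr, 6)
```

Halving LR 5 times: 1 / 2^5
`lr` takes the values: 1.0 → 0.5 → 0.25 → 0.125 → 0.0625 → 0.03125

Answer: 0.03125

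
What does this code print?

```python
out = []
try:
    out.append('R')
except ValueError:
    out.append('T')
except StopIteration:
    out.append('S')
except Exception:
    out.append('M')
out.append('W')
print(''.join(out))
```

Execution trace: 'R' (try body, no exception) → 'W' (after the try/except). Output: RW

Answer: RW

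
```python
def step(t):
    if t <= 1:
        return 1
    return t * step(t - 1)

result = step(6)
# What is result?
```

step(6) = 6 * 5 * 4 * 3 * 2 * 1 = 720

Answer: 720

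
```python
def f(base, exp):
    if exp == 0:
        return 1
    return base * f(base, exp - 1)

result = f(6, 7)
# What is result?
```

f(6, 7) = 6 * 6 * 6 * 6 * 6 * 6 * 6 = 279936

Answer: 279936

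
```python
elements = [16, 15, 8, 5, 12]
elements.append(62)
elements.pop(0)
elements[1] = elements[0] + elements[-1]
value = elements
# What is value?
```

Trace:
`elements = [16, 15, 8, 5, 12]` → elements = [16, 15, 8, 5, 12]
`elements.append(62)` → elements = [16, 15, 8, 5, 12, 62]
`elements.pop(0)` → elements = [15, 8, 5, 12, 62]
`elements[1] = elements[0] + elements[-1]` → elements = [15, 77, 5, 12, 62]
`value = elements` → value = [15, 77, 5, 12, 62]
So value = [15, 77, 5, 12, 62]

Answer: [15, 77, 5, 12, 62]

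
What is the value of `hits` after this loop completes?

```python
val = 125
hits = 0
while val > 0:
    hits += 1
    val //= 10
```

Count digits by repeated division by 10
`hits` takes the values: 0 → 1 → 2 → 3

Answer: 3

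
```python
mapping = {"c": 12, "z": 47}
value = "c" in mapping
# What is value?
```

Trace:
`mapping = {"c": 12, "z": 47}` → mapping = {'c': 12, 'z': 47}
`value = "c" in mapping` → value = True
So value = True

Answer: True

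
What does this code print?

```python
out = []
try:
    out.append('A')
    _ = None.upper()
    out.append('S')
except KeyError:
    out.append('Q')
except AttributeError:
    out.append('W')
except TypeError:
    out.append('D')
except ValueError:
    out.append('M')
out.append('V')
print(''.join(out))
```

Execution trace: 'A' (try body) → 'W' (except AttributeError) → 'V' (after the try/except). Output: AWV

Answer: AWV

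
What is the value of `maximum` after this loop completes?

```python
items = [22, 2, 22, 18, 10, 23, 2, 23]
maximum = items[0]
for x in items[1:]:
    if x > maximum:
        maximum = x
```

Maximum of [22, 2, 22, 18, 10, 23, 2, 23]
`maximum` takes the values: 22 → 23

Answer: 23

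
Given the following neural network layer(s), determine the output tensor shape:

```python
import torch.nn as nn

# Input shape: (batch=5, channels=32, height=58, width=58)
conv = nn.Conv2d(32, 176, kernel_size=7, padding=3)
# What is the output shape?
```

Input: (5, 32, 58, 58) -> Output: (5, 176, 58, 58)

Answer: (5, 176, 58, 58)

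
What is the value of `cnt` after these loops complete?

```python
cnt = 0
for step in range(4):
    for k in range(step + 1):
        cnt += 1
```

Triangle: 1 + 2 + ... + 4
`cnt` takes the values: 0 → 1 → 2 → 3 → 4 → 5 → 6 → 7 → 8 → 9 → 10

Answer: 10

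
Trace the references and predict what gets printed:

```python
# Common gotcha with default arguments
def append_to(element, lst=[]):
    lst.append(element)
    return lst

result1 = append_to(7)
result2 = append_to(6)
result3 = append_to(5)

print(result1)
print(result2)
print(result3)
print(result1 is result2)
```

Key concept: mutable default argument gotcha.
Step by step:
`result1 = append_to(7)` → result1 = [7]
`result2 = append_to(6)` → result1 = [7, 6] (same object as result2); result2 = [7, 6] (same object as result1)
`result3 = append_to(5)` → result1 = [7, 6, 5] (same object as result2, result3); result2 = [7, 6, 5] (same object as result1, result3); result3 = [7, 6, 5] (same object as result1, result2)
`print(result1)` → prints [7, 6, 5]
`print(result2)` → prints [7, 6, 5]
`print(result3)` → prints [7, 6, 5]
`print(result1 is result2)` → prints True

Answer:
[7, 6, 5]
[7, 6, 5]
[7, 6, 5]
True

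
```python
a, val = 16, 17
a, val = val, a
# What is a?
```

Trace:
`a, val = 16, 17` → a = 16; val = 17
`a, val = val, a` → a = 17; val = 16
So a = 17

Answer: 17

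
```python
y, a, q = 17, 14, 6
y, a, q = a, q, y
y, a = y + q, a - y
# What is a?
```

Trace:
`y, a, q = 17, 14, 6` → y = 17; a = 14; q = 6
`y, a, q = a, q, y` → y = 14; a = 6; q = 17
`y, a = y + q, a - y` → y = 31; a = -8
So a = -8

Answer: -8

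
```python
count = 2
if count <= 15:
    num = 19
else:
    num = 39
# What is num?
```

Trace:
`count = 2` → count = 2
`if count <= 15: ...` → count <= 15 is True → num = 19
So num = 19

Answer: 19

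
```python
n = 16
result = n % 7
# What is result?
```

Trace:
`n = 16` → n = 16
`result = n % 7` → result = 2
So result = 2

Answer: 2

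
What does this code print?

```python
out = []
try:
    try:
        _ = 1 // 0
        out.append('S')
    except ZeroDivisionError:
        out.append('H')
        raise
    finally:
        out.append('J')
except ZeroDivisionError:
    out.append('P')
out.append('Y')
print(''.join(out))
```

Execution trace: 'H' (inner except ZeroDivisionError) → 'J' (inner finally) → 'P' (outer except ZeroDivisionError) → 'Y' (after the try/except). Output: HJPY

Answer: HJPY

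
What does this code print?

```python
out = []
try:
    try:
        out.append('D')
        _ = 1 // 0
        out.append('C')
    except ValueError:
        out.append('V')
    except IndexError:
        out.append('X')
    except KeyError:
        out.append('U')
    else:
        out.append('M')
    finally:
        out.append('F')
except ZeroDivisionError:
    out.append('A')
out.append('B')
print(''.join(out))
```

Execution trace: 'D' (try body) → 'F' (finally) → 'A' (outer except ZeroDivisionError) → 'B' (after the try/except). Output: DFAB

Answer: DFAB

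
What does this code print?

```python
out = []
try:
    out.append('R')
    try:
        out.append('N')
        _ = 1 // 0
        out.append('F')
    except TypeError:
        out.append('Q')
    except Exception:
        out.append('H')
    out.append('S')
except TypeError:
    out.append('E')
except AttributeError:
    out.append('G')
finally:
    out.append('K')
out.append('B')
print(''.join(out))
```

Execution trace: 'R' (try body) → 'N' (inner try body) → 'H' (inner except Exception) → 'S' (try body, no exception) → 'K' (finally) → 'B' (after the try/except). Output: RNHSKB

Answer: RNHSKB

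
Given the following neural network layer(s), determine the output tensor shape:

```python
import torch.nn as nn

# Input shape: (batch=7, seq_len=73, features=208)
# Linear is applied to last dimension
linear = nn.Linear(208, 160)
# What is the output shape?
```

Input: (7, 73, 208) -> Output: (7, 73, 160)

Answer: (7, 73, 160)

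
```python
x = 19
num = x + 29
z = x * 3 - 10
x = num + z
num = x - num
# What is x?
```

Trace:
`x = 19` → x = 19
`num = x + 29` → num = 48
`z = x * 3 - 10` → z = 47
`x = num + z` → x = 95
`num = x - num` → num = 47
So x = 95

Answer: 95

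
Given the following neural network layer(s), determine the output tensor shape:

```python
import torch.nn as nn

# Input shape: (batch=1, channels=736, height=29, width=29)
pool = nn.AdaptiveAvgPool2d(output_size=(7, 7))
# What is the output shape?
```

Input: (1, 736, 29, 29) -> Output: (1, 736, 7, 7)

Answer: (1, 736, 7, 7)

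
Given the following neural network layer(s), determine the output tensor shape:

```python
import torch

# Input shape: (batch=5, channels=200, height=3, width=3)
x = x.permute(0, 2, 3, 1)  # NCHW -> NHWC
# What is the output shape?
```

Input: (5, 200, 3, 3) -> Output: (5, 3, 3, 200)

Answer: (5, 3, 3, 200)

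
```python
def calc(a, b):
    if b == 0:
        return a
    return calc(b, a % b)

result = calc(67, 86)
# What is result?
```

calc(67, 86) -> calc(86, 67) -> calc(67, 19) -> calc(19, 10) -> calc(10, 9) -> calc(9, 1) -> calc(1, 0) -> 1

Answer: 1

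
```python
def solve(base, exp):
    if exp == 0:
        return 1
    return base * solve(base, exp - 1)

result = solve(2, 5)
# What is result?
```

solve(2, 5) = 2 * 2 * 2 * 2 * 2 = 32

Answer: 32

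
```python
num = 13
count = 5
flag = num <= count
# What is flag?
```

Trace:
`num = 13` → num = 13
`count = 5` → count = 5
`flag = num <= count` → flag = False
So flag = False

Answer: False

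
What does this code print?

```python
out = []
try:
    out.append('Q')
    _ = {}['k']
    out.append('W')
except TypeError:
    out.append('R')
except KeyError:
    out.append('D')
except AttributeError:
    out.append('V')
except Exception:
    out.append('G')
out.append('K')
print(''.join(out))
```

Execution trace: 'Q' (try body) → 'D' (except KeyError) → 'K' (after the try/except). Output: QDK

Answer: QDK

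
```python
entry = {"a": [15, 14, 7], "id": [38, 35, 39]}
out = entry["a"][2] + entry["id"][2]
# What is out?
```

Trace:
`entry = {"a": [15, 14, 7], "id": [38, 35, 39]}` → entry = {'a': [15, 14, 7], 'id': [38, 35, 39]}
`out = entry["a"][2] + entry["id"][2]` → out = 46
So out = 46

Answer: 46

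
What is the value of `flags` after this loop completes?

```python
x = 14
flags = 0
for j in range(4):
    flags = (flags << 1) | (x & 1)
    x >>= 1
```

Reverse lowest 4 bits of 14
`flags` takes the values: 0 → 1 → 3 → 7

Answer: 7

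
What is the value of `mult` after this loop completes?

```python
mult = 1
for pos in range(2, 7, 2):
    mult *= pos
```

Product of even numbers 2 to 6
`mult` takes the values: 1 → 2 → 8 → 48

Answer: 48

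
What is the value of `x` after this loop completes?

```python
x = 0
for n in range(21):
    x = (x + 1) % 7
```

Increment mod 7, 21 times = 0
`x` takes the values: 0 → 1 → 2 → 3 → 4 → 5 → 6 → 0 → 1 → 2 → 3 → 4 → 5 → 6 → 0 → 1 → 2 → 3 → 4 → 5 → 6 → 0

Answer: 0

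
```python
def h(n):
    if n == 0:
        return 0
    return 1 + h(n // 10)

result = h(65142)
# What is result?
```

Count of digits of 65142: 5

Answer: 5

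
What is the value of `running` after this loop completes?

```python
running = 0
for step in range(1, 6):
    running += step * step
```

Sum of squares 1² to 5² = 55
`running` takes the values: 0 → 1 → 5 → 14 → 30 → 55

Answer: 55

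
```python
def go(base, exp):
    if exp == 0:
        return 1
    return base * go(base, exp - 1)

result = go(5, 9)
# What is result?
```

go(5, 9) = 5 * 5 * 5 * 5 * 5 * 5 * 5 * 5 * 5 = 1953125

Answer: 1953125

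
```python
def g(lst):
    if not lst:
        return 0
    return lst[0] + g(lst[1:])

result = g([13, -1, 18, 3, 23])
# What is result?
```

13 + (-1) + 18 + 3 + 23 + 0 = 56

Answer: 56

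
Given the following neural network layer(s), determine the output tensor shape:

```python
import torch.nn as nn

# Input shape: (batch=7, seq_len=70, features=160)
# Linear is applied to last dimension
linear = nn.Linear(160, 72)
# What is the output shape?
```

Input: (7, 70, 160) -> Output: (7, 70, 72)

Answer: (7, 70, 72)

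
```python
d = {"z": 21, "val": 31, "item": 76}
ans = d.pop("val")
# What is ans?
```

Trace:
`d = {"z": 21, "val": 31, "item": 76}` → d = {'z': 21, 'val': 31, 'item': 76}
`ans = d.pop("val")` → d = {'z': 21, 'item': 76}; ans = 31
So ans = 31

Answer: 31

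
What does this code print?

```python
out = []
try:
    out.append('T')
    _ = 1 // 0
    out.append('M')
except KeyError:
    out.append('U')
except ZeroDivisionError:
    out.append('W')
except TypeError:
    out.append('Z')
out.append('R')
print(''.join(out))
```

Execution trace: 'T' (try body) → 'W' (except ZeroDivisionError) → 'R' (after the try/except). Output: TWR

Answer: TWR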